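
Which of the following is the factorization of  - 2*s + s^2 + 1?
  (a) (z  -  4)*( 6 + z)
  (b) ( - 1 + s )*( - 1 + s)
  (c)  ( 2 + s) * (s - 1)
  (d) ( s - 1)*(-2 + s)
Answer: b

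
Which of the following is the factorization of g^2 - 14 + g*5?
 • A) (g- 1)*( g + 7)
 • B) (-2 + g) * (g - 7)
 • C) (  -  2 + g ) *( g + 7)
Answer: C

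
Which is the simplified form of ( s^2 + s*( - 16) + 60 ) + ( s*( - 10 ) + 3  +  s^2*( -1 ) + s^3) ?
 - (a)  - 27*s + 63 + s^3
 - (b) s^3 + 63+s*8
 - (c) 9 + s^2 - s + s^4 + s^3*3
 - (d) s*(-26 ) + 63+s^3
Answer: d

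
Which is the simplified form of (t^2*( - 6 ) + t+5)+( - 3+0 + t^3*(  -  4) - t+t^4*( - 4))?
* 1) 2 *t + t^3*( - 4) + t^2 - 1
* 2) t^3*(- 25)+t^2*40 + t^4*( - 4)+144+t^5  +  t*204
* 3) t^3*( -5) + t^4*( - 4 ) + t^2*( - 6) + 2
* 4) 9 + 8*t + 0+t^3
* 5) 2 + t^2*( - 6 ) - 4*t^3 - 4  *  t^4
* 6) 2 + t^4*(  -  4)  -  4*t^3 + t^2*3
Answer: 5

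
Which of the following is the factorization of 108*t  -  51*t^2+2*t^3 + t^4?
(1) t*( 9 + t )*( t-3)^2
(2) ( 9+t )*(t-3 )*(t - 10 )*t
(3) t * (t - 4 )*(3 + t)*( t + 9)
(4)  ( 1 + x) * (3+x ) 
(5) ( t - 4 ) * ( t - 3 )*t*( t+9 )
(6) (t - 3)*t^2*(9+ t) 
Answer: 5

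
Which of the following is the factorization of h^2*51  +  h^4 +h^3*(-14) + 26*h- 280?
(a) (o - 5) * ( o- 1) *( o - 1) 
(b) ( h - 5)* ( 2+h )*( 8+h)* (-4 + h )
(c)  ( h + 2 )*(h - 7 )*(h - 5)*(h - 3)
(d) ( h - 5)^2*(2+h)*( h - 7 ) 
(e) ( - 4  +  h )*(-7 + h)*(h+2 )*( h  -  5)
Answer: e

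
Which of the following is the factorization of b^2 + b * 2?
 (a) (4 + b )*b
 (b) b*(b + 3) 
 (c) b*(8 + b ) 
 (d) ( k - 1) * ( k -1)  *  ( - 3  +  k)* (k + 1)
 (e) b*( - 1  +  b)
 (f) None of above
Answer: f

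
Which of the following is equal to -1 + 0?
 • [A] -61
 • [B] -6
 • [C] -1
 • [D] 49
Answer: C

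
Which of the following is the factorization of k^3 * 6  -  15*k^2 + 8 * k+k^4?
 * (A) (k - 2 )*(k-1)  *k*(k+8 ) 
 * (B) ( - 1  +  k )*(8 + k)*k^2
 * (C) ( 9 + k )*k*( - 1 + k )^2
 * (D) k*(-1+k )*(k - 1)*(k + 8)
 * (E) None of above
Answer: D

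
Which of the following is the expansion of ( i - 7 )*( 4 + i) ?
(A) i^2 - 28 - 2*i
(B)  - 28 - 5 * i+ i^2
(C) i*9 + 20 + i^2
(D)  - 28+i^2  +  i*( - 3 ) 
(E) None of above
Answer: D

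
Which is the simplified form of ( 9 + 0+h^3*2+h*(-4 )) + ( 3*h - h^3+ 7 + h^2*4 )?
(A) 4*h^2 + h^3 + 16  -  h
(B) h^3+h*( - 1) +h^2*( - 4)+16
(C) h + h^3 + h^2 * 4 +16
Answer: A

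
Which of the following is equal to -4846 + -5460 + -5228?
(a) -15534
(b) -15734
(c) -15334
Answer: a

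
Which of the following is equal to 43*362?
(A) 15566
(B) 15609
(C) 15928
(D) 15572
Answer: A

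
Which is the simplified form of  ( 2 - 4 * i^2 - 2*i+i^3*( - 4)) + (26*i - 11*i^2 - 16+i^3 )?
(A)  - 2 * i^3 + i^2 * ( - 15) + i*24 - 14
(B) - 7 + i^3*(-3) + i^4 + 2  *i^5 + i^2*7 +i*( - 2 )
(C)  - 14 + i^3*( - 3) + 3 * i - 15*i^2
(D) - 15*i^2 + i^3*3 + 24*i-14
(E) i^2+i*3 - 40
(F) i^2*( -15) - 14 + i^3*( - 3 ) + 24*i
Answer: F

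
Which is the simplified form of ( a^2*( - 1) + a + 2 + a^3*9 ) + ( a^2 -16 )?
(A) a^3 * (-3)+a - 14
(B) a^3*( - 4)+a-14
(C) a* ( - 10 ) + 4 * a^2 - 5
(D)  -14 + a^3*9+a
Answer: D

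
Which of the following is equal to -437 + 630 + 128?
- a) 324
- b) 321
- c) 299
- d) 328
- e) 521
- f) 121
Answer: b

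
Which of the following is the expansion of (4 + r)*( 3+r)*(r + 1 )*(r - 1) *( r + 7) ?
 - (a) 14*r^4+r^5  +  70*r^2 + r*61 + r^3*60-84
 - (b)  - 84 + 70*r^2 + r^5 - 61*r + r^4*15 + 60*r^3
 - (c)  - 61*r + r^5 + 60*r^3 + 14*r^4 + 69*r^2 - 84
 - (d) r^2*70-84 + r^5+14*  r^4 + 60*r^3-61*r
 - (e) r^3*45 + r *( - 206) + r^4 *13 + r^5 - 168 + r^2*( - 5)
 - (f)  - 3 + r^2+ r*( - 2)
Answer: d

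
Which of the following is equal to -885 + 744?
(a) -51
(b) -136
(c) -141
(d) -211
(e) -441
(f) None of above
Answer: c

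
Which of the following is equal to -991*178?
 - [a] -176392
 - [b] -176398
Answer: b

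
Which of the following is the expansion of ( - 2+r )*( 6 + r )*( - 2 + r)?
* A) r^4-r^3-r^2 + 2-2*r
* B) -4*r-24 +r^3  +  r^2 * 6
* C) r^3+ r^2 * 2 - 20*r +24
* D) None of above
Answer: C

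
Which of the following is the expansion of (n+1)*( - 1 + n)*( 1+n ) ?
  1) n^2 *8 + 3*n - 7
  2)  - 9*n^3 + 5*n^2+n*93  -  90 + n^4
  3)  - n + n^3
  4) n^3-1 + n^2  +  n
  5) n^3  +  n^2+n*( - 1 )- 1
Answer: 5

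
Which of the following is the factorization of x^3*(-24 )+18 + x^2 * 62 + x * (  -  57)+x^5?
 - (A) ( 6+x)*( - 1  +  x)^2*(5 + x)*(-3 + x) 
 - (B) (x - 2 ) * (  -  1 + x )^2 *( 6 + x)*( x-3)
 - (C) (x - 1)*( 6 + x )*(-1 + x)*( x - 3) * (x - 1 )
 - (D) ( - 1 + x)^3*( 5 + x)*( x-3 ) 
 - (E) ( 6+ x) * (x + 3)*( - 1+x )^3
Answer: C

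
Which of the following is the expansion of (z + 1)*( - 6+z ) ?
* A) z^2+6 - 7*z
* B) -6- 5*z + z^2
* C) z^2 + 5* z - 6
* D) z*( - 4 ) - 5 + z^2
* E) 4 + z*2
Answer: B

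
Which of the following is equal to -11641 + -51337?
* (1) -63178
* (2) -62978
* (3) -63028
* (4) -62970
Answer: 2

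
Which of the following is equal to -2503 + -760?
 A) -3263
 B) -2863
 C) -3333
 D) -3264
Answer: A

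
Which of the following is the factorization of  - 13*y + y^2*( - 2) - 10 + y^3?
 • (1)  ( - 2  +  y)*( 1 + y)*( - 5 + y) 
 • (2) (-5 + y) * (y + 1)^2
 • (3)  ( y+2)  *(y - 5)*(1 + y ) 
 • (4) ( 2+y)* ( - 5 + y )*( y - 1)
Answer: 3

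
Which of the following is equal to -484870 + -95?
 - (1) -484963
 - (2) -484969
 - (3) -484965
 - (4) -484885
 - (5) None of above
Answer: 3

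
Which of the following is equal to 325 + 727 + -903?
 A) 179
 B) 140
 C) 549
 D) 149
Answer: D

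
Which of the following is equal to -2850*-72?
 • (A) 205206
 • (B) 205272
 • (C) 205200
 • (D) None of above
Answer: C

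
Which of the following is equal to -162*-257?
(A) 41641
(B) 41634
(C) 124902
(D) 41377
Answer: B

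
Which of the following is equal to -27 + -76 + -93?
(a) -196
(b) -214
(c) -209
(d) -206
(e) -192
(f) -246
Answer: a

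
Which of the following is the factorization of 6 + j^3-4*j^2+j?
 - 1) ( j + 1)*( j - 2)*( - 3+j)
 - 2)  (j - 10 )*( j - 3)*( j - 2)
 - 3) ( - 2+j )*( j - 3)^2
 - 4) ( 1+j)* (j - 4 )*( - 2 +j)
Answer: 1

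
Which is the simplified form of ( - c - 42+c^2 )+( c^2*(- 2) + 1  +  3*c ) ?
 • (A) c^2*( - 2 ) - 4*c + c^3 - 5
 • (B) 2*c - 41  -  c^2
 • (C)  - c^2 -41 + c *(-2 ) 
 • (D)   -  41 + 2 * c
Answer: B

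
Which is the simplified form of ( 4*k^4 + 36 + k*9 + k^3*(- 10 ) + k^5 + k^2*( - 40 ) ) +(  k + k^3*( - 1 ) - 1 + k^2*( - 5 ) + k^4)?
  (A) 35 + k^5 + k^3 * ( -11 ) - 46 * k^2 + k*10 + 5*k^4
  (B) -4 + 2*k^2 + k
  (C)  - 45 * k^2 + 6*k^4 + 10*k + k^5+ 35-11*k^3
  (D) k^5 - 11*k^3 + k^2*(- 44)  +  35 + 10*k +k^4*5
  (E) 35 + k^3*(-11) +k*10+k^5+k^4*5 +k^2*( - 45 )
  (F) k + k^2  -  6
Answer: E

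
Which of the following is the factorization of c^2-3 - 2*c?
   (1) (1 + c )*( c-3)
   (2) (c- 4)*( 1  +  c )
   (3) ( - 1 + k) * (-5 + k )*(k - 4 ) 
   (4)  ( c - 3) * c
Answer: 1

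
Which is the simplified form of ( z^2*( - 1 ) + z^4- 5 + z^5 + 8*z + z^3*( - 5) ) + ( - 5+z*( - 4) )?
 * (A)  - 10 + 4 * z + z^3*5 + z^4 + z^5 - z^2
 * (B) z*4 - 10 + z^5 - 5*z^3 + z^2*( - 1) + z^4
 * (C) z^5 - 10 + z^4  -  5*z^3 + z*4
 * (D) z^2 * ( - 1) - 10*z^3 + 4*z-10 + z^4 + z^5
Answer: B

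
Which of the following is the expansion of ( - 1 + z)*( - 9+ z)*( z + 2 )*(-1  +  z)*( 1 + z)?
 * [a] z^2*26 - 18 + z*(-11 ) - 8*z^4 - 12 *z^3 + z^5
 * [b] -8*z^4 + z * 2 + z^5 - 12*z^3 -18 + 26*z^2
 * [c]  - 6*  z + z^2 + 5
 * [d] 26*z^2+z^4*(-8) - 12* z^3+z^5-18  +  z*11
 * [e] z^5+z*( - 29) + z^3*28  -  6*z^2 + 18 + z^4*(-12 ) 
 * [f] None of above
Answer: d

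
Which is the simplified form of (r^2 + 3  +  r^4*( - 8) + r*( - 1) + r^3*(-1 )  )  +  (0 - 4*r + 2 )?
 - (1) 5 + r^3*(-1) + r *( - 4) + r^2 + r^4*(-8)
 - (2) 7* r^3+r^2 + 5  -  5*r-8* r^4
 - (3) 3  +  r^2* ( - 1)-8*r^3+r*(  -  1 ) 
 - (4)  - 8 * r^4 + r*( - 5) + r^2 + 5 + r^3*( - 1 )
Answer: 4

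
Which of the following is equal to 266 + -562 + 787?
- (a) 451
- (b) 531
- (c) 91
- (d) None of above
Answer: d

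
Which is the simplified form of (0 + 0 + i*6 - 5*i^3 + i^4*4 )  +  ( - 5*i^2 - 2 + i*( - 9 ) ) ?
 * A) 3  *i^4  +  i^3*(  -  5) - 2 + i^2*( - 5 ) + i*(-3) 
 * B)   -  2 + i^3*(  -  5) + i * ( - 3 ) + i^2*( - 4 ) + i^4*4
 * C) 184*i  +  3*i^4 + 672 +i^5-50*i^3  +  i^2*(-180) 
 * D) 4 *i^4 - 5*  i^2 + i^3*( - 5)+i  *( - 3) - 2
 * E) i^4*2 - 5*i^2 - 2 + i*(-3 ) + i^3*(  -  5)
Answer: D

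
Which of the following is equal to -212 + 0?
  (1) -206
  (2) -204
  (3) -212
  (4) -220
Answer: 3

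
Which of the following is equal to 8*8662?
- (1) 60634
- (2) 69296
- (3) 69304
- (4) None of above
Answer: 2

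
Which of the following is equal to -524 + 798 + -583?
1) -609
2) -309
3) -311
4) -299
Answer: 2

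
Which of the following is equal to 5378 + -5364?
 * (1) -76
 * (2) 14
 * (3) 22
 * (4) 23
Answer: 2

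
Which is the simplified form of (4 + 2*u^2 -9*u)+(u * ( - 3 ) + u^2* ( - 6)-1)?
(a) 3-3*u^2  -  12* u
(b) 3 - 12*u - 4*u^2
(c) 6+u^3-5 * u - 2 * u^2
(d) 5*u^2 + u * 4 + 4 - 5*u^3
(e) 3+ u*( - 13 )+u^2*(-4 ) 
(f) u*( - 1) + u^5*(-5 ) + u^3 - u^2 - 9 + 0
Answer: b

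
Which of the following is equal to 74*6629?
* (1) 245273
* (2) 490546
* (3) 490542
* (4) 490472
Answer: 2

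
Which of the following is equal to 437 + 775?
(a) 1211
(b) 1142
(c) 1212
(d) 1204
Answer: c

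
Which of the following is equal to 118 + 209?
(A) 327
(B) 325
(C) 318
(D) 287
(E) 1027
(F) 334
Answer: A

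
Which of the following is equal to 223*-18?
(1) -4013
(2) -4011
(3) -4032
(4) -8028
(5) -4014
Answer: 5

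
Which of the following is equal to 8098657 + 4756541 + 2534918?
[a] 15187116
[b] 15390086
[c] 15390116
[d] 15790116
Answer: c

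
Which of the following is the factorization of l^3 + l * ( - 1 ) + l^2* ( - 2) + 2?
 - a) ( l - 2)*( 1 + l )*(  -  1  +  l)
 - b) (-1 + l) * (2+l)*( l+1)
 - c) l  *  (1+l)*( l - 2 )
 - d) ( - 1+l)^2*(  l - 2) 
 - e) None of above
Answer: a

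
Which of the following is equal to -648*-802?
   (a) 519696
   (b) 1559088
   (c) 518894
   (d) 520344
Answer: a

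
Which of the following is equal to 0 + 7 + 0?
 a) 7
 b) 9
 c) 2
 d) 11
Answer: a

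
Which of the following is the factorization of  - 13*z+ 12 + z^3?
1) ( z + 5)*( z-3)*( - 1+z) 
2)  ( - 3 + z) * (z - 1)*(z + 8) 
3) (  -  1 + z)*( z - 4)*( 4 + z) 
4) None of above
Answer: 4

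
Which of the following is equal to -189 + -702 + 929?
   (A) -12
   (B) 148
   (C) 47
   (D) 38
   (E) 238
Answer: D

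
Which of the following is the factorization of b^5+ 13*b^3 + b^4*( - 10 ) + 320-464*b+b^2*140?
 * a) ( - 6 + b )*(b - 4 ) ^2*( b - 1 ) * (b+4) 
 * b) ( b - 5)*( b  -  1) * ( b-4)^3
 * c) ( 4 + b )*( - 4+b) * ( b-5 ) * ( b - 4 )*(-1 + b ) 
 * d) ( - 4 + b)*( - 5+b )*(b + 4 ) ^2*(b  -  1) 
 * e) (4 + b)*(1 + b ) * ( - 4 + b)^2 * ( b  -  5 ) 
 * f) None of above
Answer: c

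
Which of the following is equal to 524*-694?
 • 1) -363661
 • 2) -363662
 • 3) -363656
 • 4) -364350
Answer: 3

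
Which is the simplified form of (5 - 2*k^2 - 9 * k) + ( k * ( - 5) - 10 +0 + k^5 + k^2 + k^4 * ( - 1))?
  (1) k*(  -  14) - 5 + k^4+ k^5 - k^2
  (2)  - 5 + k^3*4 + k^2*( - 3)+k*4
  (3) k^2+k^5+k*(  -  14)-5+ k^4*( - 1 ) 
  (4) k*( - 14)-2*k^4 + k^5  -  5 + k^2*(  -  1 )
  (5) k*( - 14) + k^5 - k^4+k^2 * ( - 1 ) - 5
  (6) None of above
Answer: 5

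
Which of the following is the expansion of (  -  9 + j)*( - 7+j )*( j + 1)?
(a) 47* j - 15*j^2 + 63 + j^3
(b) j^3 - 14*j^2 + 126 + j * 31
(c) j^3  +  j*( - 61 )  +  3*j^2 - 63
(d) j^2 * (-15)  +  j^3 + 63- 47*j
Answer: a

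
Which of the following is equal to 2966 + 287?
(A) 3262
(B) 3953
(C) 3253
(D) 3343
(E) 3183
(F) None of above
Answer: C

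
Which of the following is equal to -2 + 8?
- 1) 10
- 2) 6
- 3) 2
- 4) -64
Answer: 2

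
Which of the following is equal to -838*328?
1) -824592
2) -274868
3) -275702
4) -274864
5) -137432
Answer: 4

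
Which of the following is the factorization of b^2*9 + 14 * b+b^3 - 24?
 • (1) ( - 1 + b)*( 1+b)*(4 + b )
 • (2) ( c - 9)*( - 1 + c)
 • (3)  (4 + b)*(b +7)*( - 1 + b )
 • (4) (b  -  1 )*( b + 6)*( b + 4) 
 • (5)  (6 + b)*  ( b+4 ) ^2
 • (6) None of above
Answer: 4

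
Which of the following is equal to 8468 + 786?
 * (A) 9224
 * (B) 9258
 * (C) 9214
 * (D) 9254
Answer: D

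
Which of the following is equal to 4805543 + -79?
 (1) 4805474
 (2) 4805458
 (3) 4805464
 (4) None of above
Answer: 3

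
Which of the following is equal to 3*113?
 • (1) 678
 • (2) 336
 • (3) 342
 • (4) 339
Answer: 4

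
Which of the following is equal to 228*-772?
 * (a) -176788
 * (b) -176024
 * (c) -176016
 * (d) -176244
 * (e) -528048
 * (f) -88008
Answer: c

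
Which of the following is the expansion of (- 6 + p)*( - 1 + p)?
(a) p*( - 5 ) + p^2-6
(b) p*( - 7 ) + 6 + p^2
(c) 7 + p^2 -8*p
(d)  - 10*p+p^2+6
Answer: b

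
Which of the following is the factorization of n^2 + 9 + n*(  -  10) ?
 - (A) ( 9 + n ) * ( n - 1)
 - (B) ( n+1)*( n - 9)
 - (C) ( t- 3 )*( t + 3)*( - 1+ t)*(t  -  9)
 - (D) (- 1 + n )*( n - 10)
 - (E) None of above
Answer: E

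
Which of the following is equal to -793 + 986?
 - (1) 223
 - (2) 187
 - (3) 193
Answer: 3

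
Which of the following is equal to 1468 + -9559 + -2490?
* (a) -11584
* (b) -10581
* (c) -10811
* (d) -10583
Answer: b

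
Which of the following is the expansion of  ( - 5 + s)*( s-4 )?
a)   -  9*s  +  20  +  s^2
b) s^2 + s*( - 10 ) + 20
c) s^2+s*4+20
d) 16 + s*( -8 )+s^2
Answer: a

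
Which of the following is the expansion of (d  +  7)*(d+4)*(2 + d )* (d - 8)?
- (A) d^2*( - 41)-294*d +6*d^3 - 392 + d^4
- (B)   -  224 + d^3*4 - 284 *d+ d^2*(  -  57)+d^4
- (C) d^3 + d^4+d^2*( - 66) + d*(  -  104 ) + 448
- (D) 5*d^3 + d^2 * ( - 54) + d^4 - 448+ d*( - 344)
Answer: D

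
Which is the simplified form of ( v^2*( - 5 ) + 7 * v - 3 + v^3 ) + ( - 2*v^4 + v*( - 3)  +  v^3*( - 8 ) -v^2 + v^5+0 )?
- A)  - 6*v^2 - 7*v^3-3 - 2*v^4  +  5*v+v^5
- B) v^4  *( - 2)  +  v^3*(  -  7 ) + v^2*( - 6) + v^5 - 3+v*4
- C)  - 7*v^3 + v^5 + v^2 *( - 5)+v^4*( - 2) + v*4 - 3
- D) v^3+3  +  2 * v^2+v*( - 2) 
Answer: B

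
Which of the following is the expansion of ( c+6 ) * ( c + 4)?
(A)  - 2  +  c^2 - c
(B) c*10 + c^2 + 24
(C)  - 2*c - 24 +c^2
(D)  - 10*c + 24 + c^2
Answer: B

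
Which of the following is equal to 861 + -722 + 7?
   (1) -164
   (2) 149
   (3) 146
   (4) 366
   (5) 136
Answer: 3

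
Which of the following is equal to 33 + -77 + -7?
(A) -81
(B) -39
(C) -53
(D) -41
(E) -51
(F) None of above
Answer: E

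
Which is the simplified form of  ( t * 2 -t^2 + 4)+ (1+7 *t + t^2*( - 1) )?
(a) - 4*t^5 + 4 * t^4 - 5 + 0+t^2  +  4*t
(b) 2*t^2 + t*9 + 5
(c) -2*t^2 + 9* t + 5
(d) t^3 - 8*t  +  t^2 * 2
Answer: c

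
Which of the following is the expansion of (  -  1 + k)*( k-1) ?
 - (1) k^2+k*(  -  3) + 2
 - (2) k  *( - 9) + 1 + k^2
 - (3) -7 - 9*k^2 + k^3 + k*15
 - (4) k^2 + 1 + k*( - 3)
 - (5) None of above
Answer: 5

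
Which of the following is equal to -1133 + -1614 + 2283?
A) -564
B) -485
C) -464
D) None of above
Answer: C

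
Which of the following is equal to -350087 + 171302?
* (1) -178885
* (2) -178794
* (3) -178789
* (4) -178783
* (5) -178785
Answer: 5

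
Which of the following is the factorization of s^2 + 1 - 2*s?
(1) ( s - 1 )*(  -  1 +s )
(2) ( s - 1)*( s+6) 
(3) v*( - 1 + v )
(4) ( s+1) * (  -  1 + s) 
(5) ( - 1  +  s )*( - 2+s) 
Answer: 1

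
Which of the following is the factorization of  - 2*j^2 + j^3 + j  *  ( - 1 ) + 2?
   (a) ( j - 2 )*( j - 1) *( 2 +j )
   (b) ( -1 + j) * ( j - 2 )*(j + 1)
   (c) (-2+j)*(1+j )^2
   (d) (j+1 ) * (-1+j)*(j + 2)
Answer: b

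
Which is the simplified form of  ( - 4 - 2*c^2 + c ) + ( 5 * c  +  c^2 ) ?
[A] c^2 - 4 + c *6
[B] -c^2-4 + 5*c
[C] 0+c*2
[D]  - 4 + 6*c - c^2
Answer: D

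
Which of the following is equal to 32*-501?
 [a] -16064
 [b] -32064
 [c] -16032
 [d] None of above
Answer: c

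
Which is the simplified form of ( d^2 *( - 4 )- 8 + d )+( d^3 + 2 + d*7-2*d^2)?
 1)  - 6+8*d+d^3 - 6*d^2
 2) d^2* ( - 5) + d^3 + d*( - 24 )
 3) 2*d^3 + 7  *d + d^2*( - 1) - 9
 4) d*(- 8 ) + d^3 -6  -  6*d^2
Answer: 1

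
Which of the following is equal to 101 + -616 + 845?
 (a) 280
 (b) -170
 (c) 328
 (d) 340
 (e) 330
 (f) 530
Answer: e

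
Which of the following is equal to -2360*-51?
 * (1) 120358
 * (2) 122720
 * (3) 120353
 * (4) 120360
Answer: 4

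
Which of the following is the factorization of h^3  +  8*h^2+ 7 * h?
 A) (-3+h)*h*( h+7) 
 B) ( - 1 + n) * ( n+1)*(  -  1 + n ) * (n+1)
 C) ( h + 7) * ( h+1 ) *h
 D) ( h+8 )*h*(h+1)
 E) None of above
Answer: C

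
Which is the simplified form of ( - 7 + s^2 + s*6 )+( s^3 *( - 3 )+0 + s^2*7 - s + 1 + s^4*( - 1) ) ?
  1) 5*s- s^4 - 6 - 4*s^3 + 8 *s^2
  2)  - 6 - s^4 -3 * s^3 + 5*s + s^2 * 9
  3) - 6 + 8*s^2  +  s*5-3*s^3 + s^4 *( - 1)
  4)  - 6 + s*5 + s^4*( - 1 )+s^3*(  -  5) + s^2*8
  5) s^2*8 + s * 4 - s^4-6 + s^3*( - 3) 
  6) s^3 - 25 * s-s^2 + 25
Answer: 3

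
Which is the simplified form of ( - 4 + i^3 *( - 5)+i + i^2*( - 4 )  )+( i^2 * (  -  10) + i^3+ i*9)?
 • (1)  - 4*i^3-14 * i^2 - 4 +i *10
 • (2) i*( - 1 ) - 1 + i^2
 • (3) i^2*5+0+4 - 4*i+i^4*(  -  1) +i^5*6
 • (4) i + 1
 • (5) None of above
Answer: 1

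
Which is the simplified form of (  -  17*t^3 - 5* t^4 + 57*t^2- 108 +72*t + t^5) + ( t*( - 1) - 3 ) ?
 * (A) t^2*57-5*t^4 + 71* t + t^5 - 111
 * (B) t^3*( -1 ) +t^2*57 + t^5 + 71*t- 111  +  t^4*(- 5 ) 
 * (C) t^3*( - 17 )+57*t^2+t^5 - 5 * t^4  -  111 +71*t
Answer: C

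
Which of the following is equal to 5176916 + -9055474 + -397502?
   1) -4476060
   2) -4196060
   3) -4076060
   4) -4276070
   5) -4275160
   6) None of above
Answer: 6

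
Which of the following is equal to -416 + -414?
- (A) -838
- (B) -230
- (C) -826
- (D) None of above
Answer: D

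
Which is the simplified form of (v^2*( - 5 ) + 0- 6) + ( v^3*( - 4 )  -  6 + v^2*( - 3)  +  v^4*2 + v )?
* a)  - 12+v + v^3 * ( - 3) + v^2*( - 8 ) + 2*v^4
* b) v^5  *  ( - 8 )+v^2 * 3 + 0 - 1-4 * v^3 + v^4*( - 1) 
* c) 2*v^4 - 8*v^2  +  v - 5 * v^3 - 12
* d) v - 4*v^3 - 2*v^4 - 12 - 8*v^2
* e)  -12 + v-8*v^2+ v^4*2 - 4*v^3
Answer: e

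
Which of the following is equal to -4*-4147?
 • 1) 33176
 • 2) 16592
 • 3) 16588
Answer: 3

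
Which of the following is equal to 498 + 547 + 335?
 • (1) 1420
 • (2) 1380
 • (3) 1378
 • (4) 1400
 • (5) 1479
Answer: 2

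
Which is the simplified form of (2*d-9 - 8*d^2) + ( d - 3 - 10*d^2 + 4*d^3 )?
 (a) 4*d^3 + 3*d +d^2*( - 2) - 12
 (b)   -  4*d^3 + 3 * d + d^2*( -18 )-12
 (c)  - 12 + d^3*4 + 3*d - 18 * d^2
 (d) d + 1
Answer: c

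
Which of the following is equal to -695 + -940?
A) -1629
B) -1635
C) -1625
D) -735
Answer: B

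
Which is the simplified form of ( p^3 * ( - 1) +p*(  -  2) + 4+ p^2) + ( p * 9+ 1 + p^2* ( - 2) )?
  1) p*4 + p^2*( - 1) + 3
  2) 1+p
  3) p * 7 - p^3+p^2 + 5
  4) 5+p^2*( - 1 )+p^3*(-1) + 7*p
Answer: 4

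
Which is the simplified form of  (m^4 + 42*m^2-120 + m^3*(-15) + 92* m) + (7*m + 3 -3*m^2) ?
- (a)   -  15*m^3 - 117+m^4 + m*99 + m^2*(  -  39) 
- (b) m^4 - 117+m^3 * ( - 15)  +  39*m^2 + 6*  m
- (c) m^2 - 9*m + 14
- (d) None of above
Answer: d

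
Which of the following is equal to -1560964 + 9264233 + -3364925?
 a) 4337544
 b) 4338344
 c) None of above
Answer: b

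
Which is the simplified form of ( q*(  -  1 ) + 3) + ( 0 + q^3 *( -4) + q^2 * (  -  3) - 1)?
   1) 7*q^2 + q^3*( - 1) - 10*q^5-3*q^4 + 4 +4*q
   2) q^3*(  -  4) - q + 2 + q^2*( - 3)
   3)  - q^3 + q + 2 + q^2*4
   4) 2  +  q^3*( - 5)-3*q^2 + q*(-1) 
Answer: 2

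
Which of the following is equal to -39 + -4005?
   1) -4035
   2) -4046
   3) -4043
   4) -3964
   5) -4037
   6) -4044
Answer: 6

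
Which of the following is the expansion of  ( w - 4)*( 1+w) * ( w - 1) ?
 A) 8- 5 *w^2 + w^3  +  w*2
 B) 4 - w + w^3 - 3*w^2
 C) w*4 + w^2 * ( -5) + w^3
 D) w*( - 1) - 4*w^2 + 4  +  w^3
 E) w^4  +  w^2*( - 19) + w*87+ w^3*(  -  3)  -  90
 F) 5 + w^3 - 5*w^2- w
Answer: D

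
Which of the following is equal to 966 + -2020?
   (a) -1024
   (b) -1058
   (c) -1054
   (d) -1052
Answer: c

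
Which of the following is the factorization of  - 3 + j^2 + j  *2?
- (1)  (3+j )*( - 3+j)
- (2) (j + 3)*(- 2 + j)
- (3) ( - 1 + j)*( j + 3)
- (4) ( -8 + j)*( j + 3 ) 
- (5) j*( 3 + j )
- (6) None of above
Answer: 3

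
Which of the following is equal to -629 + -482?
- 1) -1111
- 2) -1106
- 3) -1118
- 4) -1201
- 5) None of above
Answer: 1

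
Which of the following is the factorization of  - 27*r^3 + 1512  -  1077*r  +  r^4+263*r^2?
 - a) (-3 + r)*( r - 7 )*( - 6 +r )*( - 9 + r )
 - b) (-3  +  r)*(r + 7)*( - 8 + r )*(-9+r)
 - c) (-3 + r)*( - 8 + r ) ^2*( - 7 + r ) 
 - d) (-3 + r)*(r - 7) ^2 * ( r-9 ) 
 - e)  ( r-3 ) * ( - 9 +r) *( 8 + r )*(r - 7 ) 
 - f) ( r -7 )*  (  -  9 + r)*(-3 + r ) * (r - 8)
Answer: f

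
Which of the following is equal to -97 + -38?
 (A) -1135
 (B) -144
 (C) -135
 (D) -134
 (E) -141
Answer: C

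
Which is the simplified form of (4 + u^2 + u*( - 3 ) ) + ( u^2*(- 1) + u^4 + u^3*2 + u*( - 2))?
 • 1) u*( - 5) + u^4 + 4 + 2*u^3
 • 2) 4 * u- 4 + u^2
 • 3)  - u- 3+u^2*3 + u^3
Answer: 1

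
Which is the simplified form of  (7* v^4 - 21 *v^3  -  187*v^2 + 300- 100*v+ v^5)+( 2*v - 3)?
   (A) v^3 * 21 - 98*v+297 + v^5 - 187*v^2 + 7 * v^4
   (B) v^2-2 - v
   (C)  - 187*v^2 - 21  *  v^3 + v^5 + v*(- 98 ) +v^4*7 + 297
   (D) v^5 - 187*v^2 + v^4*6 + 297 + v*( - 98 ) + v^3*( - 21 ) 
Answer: C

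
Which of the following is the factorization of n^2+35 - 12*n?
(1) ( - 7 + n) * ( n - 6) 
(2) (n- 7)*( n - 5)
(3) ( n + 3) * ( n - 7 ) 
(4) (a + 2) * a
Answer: 2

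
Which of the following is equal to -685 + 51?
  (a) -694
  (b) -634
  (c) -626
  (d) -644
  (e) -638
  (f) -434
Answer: b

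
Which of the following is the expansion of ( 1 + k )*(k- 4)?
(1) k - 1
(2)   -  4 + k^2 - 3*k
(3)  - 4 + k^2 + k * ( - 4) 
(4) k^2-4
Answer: 2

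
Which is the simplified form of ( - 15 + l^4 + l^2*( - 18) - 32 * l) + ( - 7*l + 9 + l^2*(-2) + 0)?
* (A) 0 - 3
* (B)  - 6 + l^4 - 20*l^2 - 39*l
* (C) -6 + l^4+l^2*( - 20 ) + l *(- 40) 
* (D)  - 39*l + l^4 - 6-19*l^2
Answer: B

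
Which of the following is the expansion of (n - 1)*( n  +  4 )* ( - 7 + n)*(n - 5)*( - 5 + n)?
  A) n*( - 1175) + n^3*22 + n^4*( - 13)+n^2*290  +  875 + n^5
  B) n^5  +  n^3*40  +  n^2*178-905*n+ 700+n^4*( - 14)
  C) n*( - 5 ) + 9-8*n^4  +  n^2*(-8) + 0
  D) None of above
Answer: B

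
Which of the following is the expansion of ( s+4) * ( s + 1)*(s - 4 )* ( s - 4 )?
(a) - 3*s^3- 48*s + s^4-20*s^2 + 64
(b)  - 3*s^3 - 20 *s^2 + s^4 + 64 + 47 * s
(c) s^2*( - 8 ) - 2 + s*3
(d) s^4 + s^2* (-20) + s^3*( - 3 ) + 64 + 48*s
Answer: d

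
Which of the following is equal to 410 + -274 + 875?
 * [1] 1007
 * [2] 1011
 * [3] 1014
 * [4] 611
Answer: 2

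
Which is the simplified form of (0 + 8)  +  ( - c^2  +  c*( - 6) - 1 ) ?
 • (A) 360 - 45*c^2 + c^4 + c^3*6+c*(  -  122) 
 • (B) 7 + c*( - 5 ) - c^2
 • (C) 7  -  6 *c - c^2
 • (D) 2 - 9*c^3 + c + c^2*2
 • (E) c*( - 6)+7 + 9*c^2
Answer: C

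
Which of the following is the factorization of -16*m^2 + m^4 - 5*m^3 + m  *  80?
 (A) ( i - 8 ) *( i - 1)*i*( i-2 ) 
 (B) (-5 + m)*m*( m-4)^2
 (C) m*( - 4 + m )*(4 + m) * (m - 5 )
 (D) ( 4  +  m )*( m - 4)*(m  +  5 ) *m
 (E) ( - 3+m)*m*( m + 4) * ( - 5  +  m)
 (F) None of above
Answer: C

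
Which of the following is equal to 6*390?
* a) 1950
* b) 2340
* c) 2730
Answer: b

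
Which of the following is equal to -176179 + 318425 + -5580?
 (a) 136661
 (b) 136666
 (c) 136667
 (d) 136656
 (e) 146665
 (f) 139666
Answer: b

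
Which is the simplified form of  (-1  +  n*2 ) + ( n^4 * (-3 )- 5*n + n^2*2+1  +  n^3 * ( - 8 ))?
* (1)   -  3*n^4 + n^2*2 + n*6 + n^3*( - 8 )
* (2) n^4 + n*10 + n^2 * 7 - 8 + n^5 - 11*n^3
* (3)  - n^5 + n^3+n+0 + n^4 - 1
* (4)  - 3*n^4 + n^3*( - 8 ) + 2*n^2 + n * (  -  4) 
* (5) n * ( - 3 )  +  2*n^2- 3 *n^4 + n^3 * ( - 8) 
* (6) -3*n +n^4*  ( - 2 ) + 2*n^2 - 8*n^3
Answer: 5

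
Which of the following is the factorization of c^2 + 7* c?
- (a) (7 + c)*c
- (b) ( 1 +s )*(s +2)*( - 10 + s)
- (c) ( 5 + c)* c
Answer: a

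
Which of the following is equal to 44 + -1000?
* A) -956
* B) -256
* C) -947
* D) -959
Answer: A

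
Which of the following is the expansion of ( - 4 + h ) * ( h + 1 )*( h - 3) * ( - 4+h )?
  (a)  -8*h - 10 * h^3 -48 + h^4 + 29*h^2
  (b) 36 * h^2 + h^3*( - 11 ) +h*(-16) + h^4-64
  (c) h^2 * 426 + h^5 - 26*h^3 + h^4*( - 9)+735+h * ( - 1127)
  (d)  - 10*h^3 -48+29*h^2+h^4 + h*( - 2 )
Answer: a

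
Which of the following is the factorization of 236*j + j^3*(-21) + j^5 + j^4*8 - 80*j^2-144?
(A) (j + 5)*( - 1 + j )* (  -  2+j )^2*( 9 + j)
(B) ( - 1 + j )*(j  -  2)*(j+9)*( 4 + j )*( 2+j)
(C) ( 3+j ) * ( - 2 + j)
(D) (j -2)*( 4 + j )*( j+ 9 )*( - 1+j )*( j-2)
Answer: D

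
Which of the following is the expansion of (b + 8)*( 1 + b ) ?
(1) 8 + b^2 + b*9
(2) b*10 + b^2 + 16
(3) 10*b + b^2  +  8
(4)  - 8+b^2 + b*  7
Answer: 1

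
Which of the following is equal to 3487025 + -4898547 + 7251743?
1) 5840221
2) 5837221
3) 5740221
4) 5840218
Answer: 1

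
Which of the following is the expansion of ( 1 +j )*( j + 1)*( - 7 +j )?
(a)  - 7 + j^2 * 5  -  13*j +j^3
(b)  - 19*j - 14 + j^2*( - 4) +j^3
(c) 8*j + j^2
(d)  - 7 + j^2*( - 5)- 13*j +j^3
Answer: d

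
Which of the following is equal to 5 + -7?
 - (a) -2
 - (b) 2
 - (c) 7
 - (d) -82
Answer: a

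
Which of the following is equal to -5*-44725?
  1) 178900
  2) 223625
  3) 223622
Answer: 2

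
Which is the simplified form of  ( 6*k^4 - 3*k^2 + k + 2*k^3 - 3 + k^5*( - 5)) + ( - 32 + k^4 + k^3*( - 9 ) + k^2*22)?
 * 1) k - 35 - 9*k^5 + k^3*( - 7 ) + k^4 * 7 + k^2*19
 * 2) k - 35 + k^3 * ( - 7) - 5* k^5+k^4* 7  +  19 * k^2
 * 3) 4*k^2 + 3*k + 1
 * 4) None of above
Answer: 2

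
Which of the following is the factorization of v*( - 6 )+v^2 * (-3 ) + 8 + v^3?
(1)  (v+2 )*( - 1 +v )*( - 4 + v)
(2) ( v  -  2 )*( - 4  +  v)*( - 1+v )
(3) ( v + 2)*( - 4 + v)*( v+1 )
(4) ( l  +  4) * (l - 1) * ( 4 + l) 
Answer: 1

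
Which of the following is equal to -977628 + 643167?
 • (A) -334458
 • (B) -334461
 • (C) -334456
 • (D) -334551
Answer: B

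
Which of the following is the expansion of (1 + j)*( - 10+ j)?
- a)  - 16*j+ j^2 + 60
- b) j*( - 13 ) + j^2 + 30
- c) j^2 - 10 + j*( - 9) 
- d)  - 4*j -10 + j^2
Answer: c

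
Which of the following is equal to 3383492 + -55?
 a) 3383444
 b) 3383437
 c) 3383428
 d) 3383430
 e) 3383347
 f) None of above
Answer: b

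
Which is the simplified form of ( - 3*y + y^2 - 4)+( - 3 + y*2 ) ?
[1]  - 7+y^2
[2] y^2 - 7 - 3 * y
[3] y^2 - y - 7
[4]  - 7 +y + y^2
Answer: 3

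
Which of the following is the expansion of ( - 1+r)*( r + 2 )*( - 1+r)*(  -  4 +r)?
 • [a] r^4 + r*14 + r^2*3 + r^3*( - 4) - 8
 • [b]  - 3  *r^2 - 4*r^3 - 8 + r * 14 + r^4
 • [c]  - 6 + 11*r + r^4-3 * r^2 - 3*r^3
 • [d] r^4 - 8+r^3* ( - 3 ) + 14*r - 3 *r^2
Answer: b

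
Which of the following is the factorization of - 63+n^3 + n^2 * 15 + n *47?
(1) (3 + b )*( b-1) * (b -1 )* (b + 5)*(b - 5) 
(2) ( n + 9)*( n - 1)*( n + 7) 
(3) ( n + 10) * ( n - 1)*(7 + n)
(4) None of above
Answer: 2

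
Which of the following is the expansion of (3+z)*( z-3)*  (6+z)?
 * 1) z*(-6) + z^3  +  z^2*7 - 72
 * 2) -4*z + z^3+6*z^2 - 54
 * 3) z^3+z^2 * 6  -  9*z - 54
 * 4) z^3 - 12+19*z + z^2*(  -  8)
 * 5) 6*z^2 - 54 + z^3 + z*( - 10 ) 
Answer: 3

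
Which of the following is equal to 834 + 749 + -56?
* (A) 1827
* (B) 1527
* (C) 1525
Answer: B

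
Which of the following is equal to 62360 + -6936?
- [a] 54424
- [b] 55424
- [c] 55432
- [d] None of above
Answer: b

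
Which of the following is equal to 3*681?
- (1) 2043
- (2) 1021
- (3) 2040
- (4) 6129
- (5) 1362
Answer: 1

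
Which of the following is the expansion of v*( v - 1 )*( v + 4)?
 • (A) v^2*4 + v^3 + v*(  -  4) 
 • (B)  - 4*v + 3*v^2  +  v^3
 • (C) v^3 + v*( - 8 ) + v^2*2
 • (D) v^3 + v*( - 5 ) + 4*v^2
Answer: B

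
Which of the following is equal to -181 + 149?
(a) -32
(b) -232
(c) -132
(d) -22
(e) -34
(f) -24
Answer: a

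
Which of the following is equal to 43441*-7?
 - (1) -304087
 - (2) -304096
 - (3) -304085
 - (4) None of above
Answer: 1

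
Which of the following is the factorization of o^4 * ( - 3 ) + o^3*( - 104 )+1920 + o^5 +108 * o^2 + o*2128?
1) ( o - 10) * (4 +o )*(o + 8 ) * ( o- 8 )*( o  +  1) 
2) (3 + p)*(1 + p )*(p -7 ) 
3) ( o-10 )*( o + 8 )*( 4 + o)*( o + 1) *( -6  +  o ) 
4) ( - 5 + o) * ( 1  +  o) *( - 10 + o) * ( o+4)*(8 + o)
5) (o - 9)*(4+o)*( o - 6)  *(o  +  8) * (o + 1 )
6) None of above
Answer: 3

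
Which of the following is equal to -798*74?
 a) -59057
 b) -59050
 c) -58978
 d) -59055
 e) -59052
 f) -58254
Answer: e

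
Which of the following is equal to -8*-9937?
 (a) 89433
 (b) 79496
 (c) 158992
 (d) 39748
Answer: b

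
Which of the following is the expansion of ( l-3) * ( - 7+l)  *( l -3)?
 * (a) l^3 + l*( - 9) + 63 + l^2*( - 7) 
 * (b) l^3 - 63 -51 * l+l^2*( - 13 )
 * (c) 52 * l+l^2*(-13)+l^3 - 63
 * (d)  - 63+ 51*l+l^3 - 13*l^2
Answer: d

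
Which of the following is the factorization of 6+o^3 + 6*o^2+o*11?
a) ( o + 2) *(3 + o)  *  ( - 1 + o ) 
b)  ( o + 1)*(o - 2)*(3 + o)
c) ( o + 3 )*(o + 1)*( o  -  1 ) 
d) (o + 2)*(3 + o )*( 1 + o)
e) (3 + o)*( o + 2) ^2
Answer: d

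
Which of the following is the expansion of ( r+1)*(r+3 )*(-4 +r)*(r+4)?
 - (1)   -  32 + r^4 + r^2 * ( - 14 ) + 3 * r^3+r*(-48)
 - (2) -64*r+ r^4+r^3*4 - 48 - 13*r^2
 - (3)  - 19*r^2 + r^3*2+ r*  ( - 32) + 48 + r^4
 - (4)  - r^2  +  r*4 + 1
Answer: 2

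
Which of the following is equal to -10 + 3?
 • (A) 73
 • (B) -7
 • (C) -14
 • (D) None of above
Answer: B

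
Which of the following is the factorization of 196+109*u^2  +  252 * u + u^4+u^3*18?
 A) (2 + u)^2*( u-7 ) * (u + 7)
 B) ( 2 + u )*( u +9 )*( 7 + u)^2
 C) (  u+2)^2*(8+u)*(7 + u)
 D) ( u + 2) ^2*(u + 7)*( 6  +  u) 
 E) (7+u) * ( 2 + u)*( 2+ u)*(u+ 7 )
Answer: E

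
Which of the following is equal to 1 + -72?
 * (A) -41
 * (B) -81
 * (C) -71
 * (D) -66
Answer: C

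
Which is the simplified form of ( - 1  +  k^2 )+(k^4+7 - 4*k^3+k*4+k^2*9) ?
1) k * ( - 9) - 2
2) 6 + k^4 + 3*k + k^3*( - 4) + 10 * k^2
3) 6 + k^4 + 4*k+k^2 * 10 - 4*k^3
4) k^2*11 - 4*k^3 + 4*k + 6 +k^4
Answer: 3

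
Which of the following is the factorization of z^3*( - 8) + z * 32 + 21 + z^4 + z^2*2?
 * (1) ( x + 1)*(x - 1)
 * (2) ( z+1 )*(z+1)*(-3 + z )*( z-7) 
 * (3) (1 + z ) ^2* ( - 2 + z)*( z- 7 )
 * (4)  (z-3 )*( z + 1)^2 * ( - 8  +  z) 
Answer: 2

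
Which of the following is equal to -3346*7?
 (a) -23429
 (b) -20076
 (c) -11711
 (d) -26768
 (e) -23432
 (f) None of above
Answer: f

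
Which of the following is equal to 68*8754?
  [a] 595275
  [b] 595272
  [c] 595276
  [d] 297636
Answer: b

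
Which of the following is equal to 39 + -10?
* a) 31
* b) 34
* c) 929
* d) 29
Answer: d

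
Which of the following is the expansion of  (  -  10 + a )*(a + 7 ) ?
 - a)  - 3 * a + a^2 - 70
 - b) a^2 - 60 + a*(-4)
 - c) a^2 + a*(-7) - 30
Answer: a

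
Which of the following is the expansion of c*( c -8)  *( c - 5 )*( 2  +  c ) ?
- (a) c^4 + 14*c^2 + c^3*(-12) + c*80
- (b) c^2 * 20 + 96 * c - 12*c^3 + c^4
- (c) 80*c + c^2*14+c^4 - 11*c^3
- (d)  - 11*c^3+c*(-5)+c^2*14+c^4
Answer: c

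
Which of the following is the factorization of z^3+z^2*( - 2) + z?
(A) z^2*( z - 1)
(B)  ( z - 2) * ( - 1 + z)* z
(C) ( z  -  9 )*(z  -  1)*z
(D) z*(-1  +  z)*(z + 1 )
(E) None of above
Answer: E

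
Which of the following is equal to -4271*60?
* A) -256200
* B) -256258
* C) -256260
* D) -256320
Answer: C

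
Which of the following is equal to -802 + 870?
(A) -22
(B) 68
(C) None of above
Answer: B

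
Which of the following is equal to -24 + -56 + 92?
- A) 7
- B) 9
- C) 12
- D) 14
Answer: C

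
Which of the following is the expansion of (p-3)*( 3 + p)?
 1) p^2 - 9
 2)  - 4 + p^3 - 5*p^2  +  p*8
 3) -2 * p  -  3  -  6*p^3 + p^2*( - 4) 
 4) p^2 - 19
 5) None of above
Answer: 1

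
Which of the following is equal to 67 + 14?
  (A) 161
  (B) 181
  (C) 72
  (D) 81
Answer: D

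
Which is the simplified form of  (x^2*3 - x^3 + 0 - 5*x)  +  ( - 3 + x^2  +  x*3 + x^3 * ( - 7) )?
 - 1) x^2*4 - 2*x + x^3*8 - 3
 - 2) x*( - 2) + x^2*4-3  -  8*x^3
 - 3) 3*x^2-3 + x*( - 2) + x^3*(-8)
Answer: 2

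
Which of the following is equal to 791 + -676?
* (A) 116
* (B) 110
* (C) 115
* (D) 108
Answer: C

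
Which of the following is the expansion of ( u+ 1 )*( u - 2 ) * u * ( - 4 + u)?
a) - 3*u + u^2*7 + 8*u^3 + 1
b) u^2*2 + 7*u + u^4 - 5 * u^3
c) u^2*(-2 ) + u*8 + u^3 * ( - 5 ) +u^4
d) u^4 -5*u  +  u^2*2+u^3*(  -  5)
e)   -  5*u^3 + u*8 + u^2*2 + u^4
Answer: e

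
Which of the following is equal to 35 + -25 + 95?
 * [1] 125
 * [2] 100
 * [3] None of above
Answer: 3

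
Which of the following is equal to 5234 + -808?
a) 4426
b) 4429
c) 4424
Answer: a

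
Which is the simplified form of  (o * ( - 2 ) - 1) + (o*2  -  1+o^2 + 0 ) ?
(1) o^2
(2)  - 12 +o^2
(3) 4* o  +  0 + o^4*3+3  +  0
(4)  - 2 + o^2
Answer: 4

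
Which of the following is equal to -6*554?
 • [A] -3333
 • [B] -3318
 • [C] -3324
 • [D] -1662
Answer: C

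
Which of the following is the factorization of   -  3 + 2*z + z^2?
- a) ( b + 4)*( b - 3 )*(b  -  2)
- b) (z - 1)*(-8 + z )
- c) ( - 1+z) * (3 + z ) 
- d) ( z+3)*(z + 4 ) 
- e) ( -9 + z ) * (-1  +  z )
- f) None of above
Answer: c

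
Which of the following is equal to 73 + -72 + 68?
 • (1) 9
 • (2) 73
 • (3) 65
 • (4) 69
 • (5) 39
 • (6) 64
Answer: 4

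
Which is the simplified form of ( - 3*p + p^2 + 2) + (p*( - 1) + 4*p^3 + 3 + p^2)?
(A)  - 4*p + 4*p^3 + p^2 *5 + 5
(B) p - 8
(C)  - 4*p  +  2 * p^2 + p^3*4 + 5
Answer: C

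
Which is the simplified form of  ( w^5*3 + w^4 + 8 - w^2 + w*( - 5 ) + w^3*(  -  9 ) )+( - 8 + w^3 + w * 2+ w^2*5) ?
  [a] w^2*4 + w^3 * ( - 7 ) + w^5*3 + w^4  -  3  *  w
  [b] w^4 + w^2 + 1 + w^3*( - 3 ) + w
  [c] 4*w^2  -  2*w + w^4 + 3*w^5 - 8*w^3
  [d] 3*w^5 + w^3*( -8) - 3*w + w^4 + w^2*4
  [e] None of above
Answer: d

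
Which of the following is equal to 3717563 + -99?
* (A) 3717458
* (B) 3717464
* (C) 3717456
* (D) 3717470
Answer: B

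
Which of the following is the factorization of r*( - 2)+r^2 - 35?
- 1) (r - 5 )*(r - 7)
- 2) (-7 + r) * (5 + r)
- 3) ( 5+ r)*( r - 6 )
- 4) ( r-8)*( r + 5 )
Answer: 2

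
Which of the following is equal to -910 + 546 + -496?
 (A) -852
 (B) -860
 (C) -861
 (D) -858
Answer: B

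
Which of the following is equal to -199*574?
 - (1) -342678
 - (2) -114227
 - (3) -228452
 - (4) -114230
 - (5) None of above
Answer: 5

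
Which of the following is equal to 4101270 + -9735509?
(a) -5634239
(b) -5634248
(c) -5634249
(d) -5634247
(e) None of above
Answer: a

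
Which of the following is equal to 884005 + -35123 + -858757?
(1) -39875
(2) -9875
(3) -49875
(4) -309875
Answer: 2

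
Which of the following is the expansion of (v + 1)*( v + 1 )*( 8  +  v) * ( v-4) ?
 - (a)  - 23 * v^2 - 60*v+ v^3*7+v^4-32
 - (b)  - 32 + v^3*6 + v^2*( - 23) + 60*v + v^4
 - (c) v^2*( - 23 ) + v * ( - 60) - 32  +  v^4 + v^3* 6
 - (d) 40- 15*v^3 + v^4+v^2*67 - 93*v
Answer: c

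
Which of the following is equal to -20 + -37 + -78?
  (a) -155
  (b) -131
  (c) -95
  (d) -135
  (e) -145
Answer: d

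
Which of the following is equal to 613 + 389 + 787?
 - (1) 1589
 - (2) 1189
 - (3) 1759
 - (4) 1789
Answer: 4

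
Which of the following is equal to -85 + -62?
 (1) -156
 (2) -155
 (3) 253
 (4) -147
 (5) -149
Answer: 4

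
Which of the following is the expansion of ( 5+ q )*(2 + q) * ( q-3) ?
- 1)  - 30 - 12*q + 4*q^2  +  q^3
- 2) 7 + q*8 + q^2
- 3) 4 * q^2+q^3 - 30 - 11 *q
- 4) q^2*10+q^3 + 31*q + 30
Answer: 3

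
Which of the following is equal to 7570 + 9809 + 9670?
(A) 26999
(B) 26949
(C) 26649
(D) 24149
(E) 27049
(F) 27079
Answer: E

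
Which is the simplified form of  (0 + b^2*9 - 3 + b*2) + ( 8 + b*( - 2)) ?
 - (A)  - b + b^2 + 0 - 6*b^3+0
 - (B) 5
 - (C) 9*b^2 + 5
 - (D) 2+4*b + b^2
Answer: C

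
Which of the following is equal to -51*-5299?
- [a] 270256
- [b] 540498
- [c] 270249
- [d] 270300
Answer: c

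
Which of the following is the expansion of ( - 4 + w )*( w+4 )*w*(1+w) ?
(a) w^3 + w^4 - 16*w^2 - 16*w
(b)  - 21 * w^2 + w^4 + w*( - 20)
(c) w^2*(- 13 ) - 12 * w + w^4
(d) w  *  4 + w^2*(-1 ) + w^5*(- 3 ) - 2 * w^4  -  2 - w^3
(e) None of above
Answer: a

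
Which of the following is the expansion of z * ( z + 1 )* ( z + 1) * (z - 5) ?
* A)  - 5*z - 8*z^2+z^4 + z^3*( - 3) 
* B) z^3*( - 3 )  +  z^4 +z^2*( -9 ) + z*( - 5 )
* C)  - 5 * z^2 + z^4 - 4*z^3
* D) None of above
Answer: B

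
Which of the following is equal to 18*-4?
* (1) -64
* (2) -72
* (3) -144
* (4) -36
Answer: 2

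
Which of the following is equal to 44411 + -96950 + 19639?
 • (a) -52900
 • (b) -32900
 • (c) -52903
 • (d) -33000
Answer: b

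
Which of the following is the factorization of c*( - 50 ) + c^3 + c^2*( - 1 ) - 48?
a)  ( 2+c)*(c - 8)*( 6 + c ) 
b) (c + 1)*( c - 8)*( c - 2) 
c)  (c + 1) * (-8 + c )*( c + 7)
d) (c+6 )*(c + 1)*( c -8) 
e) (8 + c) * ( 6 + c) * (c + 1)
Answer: d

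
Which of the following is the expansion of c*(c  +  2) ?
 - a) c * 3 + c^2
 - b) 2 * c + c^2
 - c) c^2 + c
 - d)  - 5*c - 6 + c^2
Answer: b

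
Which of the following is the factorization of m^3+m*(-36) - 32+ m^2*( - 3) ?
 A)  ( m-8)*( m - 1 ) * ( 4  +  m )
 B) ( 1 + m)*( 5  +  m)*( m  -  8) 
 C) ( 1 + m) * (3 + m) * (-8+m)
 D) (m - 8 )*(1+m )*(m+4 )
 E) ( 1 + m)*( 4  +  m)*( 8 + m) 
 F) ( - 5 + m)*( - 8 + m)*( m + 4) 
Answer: D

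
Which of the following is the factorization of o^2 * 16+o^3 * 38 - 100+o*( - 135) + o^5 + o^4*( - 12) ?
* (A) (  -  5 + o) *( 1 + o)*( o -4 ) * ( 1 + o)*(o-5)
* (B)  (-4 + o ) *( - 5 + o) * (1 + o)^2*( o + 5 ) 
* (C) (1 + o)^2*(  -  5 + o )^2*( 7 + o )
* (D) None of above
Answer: A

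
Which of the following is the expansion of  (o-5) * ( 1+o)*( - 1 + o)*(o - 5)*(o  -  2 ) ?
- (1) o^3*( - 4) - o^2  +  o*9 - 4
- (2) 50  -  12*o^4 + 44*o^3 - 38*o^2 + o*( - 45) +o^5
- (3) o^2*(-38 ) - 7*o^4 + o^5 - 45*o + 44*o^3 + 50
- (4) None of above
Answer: 2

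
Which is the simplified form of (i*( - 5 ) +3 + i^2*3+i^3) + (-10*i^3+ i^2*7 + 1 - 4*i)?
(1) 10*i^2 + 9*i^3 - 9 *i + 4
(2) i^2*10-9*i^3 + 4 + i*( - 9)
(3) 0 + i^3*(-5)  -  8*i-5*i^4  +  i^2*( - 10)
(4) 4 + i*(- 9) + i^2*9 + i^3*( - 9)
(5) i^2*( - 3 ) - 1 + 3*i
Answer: 2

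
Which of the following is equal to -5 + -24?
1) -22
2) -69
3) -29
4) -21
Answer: 3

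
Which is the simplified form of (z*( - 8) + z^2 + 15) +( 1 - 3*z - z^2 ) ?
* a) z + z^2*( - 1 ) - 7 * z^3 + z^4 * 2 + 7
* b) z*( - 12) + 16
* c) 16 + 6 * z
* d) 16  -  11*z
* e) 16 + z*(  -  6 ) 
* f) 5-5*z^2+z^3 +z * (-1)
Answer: d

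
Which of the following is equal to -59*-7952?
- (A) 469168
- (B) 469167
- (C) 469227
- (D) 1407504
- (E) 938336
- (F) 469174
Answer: A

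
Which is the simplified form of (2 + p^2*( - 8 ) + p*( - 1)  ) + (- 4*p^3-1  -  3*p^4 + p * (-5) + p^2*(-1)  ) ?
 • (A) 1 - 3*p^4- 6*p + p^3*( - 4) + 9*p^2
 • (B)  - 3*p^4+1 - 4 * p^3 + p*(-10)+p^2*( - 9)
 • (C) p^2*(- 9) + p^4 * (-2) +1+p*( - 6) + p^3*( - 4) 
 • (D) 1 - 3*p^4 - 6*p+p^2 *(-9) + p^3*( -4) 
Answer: D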